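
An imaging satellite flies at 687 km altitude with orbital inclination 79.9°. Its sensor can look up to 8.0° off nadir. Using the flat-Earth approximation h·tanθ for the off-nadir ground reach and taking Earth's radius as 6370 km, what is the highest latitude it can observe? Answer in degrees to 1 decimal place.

For a prograde orbit the ground track reaches latitude ±i = ±79.9°.
Sensor half-swath on the ground ≈ 687·tan(8.0°) = 97 km = 0.87° of latitude.
Maximum observable latitude ≈ 79.9 + 0.87 = 80.8°.

80.8°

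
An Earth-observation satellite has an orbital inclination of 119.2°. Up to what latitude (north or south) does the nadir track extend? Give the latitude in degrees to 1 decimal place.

60.8°

Retrograde orbit: the ground track reaches ±(180° − i) = ±(180 − 119.2) = ±60.8°.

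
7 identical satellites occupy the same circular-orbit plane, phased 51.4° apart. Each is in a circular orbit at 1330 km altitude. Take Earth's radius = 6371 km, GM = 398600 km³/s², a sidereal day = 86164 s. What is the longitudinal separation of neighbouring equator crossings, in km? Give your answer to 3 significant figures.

Semi-major axis a = 6371 + 1330 = 7701 km. Period T = 2π√(a³/μ) = 2π√(7701³/398600) = 6725.6 s = 112.09 min.
Single-satellite node shift = (6725.6/86164) × 360° = 28.10°.
With 7 satellites evenly phased, successive equator crossings are 28.10/7 = 4.014° apart.
That is 4.014 × 111.2 = 446 km at the equator.

446 km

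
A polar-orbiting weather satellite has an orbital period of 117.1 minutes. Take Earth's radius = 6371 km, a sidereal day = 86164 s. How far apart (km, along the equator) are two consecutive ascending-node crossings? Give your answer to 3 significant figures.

T = 117.1 min = 7026.0 s.
During one orbit Earth rotates (7026.0 / 86164) × 360° = 29.36°.
At the equator that is 29.36° × (2π·6371/360) km/° = 29.36 × 111.2 = 3264 km.

3260 km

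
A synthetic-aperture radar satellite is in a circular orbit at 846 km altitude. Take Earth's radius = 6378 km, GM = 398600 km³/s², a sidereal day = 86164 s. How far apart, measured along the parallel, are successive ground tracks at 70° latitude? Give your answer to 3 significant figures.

Semi-major axis a = 6378 + 846 = 7224 km. Period T = 2π√(a³/μ) = 2π√(7224³/398600) = 6110.5 s = 101.84 min.
Node shift per orbit = (6110.5/86164) × 360° = 25.53°.
Equatorial spacing = 25.53 × 111.3 km/° = 2842 km.
At 70° latitude, spacing = 2842 × cos(70°) = 972 km.

972 km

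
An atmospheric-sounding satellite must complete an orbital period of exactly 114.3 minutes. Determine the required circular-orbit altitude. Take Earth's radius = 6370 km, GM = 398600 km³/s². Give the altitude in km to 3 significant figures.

1430 km

T = 114.3 min = 6858.0 s.
From T = 2π√(a³/μ): a = (μ T²/4π²)^(1/3) = (398600 × 6858.0² / 4π²)^(1/3) = 7802 km.
Altitude h = a − R = 7802 − 6370 = 1432 km.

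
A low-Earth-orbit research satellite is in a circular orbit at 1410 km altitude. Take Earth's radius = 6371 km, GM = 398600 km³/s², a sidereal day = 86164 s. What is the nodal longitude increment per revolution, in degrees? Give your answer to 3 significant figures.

Semi-major axis a = 6371 + 1410 = 7781 km. Period T = 2π√(a³/μ) = 2π√(7781³/398600) = 6830.7 s = 113.84 min.
During one orbit Earth rotates (6830.7 / 86164) × 360° = 28.54°.

28.5°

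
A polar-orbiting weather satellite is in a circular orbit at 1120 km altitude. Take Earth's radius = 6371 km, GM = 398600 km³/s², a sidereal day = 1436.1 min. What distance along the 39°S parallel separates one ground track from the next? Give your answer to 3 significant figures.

2330 km

Semi-major axis a = 6371 + 1120 = 7491 km. Period T = 2π√(a³/μ) = 2π√(7491³/398600) = 6452.4 s = 107.54 min.
Node shift per orbit = (6452.4/86166) × 360° = 26.96°.
Equatorial spacing = 26.96 × 111.2 km/° = 2998 km.
At 39° latitude, spacing = 2998 × cos(39°) = 2330 km.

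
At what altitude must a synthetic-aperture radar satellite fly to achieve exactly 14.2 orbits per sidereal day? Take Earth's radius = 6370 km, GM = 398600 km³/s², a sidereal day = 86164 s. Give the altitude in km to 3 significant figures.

Required period T = 86164 / 14.2 = 6067.9 s.
From T = 2π√(a³/μ): a = (μ T²/4π²)^(1/3) = (398600 × 6067.9² / 4π²)^(1/3) = 7190 km.
Altitude h = a − R = 7190 − 6370 = 820 km.

820 km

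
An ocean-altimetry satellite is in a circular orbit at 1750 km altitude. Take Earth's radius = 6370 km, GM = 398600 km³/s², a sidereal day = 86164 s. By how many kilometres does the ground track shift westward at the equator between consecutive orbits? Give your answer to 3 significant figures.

Semi-major axis a = 6370 + 1750 = 8120 km. Period T = 2π√(a³/μ) = 2π√(8120³/398600) = 7281.9 s = 121.37 min.
During one orbit Earth rotates (7281.9 / 86164) × 360° = 30.42°.
At the equator that is 30.42° × (2π·6370/360) km/° = 30.42 × 111.2 = 3383 km.

3380 km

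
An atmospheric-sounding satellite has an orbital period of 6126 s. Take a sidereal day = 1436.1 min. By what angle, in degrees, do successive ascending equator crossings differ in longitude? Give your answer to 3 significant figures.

During one orbit Earth rotates (6126.0 / 86166) × 360° = 25.59°.

25.6°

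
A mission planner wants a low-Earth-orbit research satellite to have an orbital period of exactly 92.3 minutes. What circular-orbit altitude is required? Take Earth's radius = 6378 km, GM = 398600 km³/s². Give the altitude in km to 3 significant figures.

387 km

T = 92.3 min = 5538.0 s.
From T = 2π√(a³/μ): a = (μ T²/4π²)^(1/3) = (398600 × 5538.0² / 4π²)^(1/3) = 6765 km.
Altitude h = a − R = 6765 − 6378 = 387 km.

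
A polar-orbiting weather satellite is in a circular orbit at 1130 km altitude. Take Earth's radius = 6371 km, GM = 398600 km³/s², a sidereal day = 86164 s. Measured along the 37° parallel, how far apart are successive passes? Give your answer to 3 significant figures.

2400 km

Semi-major axis a = 6371 + 1130 = 7501 km. Period T = 2π√(a³/μ) = 2π√(7501³/398600) = 6465.3 s = 107.76 min.
Node shift per orbit = (6465.3/86164) × 360° = 27.01°.
Equatorial spacing = 27.01 × 111.2 km/° = 3004 km.
At 37° latitude, spacing = 3004 × cos(37°) = 2399 km.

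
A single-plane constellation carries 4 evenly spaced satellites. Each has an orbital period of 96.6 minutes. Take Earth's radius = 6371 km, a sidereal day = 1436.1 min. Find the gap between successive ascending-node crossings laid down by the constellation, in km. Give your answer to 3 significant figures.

T = 96.6 min = 5796.0 s.
Single-satellite node shift = (5796.0/86166) × 360° = 24.22°.
With 4 satellites evenly phased, successive equator crossings are 24.22/4 = 6.054° apart.
That is 6.054 × 111.2 = 673 km at the equator.

673 km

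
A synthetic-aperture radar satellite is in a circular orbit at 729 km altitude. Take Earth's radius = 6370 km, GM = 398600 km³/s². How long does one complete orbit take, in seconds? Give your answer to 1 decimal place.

Semi-major axis a = 6370 + 729 = 7099 km. Period T = 2π√(a³/μ) = 2π√(7099³/398600) = 5952.6 s = 99.21 min.

5952.6 seconds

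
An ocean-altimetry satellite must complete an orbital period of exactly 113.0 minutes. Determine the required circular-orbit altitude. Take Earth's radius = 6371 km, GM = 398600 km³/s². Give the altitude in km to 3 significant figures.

1370 km

T = 113.0 min = 6780.0 s.
From T = 2π√(a³/μ): a = (μ T²/4π²)^(1/3) = (398600 × 6780.0² / 4π²)^(1/3) = 7742 km.
Altitude h = a − R = 7742 − 6371 = 1371 km.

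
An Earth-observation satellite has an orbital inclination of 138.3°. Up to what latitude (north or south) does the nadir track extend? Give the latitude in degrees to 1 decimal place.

41.7°

Retrograde orbit: the ground track reaches ±(180° − i) = ±(180 − 138.3) = ±41.7°.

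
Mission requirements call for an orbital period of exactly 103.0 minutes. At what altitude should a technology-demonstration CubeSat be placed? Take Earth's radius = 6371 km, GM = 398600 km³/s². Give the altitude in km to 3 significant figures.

T = 103.0 min = 6180.0 s.
From T = 2π√(a³/μ): a = (μ T²/4π²)^(1/3) = (398600 × 6180.0² / 4π²)^(1/3) = 7279 km.
Altitude h = a − R = 7279 − 6371 = 908 km.

908 km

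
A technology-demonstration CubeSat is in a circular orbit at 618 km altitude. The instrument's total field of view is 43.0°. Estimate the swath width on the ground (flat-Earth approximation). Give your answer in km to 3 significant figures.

Half-angle = 43.0°/2 = 21.5°.
Swath width ≈ 2h·tan(θ/2) = 2 × 618 × tan(21.5°) = 486.9 km.

487 km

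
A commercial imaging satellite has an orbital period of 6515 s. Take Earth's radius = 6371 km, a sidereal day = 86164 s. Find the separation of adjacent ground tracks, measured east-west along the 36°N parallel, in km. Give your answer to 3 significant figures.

Node shift per orbit = (6515.0/86164) × 360° = 27.22°.
Equatorial spacing = 27.22 × 111.2 km/° = 3027 km.
At 36° latitude, spacing = 3027 × cos(36°) = 2449 km.

2450 km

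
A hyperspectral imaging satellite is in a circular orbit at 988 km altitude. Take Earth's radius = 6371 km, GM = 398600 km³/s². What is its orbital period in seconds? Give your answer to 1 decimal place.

Semi-major axis a = 6371 + 988 = 7359 km. Period T = 2π√(a³/μ) = 2π√(7359³/398600) = 6282.6 s = 104.71 min.

6282.6 seconds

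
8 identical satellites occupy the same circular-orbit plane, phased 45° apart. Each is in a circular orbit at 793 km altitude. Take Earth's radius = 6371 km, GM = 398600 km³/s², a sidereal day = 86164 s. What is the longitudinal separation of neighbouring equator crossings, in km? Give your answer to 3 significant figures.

Semi-major axis a = 6371 + 793 = 7164 km. Period T = 2π√(a³/μ) = 2π√(7164³/398600) = 6034.5 s = 100.58 min.
Single-satellite node shift = (6034.5/86164) × 360° = 25.21°.
With 8 satellites evenly phased, successive equator crossings are 25.21/8 = 3.152° apart.
That is 3.152 × 111.2 = 350 km at the equator.

350 km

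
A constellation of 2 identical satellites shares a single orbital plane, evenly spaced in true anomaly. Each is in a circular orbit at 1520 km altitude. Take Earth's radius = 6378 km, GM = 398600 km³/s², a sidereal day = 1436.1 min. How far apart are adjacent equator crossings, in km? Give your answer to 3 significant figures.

1620 km

Semi-major axis a = 6378 + 1520 = 7898 km. Period T = 2π√(a³/μ) = 2π√(7898³/398600) = 6985.3 s = 116.42 min.
Single-satellite node shift = (6985.3/86166) × 360° = 29.18°.
With 2 satellites evenly phased, successive equator crossings are 29.18/2 = 14.592° apart.
That is 14.592 × 111.3 = 1624 km at the equator.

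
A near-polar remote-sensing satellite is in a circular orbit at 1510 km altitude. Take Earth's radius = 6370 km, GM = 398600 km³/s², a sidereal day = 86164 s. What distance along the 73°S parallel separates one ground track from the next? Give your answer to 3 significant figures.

Semi-major axis a = 6370 + 1510 = 7880 km. Period T = 2π√(a³/μ) = 2π√(7880³/398600) = 6961.5 s = 116.02 min.
Node shift per orbit = (6961.5/86164) × 360° = 29.09°.
Equatorial spacing = 29.09 × 111.2 km/° = 3234 km.
At 73° latitude, spacing = 3234 × cos(73°) = 945 km.

945 km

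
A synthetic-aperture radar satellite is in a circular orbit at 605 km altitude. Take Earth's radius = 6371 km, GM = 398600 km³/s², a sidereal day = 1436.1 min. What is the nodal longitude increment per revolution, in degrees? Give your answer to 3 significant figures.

24.2°

Semi-major axis a = 6371 + 605 = 6976 km. Period T = 2π√(a³/μ) = 2π√(6976³/398600) = 5798.6 s = 96.64 min.
During one orbit Earth rotates (5798.6 / 86166) × 360° = 24.23°.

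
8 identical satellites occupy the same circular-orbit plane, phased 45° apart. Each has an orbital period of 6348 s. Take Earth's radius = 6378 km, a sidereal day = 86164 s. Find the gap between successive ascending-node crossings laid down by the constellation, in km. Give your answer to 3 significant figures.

Single-satellite node shift = (6348.0/86164) × 360° = 26.52°.
With 8 satellites evenly phased, successive equator crossings are 26.52/8 = 3.315° apart.
That is 3.315 × 111.3 = 369 km at the equator.

369 km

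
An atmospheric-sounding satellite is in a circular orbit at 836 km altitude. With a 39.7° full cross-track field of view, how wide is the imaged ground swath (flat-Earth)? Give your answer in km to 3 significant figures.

Half-angle = 39.7°/2 = 19.85°.
Swath width ≈ 2h·tan(θ/2) = 2 × 836 × tan(19.85°) = 603.6 km.

604 km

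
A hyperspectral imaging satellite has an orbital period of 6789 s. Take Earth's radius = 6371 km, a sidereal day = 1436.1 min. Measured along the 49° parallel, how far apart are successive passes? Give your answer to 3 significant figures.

Node shift per orbit = (6789.0/86166) × 360° = 28.36°.
Equatorial spacing = 28.36 × 111.2 km/° = 3154 km.
At 49° latitude, spacing = 3154 × cos(49°) = 2069 km.

2070 km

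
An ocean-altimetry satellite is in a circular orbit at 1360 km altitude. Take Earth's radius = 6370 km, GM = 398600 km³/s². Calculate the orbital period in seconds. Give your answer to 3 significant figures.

Semi-major axis a = 6370 + 1360 = 7730 km. Period T = 2π√(a³/μ) = 2π√(7730³/398600) = 6763.6 s = 112.73 min.

6760 seconds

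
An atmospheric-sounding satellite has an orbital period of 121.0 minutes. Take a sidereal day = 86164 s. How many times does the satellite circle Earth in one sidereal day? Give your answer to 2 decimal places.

11.87

T = 121.0 min = 7260.0 s.
Orbits per sidereal day = 86164 / 7260.0 = 11.868.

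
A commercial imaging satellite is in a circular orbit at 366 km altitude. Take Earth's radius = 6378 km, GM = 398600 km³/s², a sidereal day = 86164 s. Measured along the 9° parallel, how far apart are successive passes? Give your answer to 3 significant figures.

Semi-major axis a = 6378 + 366 = 6744 km. Period T = 2π√(a³/μ) = 2π√(6744³/398600) = 5511.7 s = 91.86 min.
Node shift per orbit = (5511.7/86164) × 360° = 23.03°.
Equatorial spacing = 23.03 × 111.3 km/° = 2563 km.
At 9° latitude, spacing = 2563 × cos(9°) = 2532 km.

2530 km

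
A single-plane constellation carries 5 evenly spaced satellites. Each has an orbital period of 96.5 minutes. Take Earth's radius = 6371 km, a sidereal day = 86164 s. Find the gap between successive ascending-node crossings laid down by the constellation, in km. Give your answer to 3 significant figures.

538 km

T = 96.5 min = 5790.0 s.
Single-satellite node shift = (5790.0/86164) × 360° = 24.19°.
With 5 satellites evenly phased, successive equator crossings are 24.19/5 = 4.838° apart.
That is 4.838 × 111.2 = 538 km at the equator.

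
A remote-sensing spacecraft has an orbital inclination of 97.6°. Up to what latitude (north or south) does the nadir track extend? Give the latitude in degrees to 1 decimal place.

Retrograde orbit: the ground track reaches ±(180° − i) = ±(180 − 97.6) = ±82.4°.

82.4°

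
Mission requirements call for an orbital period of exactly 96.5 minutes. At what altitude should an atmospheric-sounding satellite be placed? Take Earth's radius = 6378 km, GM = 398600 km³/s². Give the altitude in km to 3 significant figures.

591 km

T = 96.5 min = 5790.0 s.
From T = 2π√(a³/μ): a = (μ T²/4π²)^(1/3) = (398600 × 5790.0² / 4π²)^(1/3) = 6969 km.
Altitude h = a − R = 6969 − 6378 = 591 km.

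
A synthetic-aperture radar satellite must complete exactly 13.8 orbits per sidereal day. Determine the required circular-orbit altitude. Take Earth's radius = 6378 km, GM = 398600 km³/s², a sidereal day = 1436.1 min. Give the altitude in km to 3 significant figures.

951 km

Required period T = 86166 / 13.8 = 6243.9 s.
From T = 2π√(a³/μ): a = (μ T²/4π²)^(1/3) = (398600 × 6243.9² / 4π²)^(1/3) = 7329 km.
Altitude h = a − R = 7329 − 6378 = 951 km.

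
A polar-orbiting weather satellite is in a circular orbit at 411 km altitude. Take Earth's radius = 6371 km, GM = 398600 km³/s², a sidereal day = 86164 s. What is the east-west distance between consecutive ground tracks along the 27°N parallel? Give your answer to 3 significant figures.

Semi-major axis a = 6371 + 411 = 6782 km. Period T = 2π√(a³/μ) = 2π√(6782³/398600) = 5558.4 s = 92.64 min.
Node shift per orbit = (5558.4/86164) × 360° = 23.22°.
Equatorial spacing = 23.22 × 111.2 km/° = 2582 km.
At 27° latitude, spacing = 2582 × cos(27°) = 2301 km.

2300 km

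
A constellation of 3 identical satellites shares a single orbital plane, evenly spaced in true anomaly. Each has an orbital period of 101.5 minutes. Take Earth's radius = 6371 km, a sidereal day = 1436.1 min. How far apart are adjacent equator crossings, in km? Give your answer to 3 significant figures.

T = 101.5 min = 6090.0 s.
Single-satellite node shift = (6090.0/86166) × 360° = 25.44°.
With 3 satellites evenly phased, successive equator crossings are 25.44/3 = 8.481° apart.
That is 8.481 × 111.2 = 943 km at the equator.

943 km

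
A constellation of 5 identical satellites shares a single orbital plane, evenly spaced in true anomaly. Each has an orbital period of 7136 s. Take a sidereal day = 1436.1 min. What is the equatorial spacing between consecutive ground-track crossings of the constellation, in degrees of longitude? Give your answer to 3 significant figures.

5.96°

Single-satellite node shift = (7136.0/86166) × 360° = 29.81°.
With 5 satellites evenly phased, successive equator crossings are 29.81/5 = 5.963° apart.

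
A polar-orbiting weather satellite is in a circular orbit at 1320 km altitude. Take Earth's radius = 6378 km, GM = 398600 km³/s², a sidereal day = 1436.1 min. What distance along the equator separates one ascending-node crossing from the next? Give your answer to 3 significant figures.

Semi-major axis a = 6378 + 1320 = 7698 km. Period T = 2π√(a³/μ) = 2π√(7698³/398600) = 6721.7 s = 112.03 min.
During one orbit Earth rotates (6721.7 / 86166) × 360° = 28.08°.
At the equator that is 28.08° × (2π·6378/360) km/° = 28.08 × 111.3 = 3126 km.

3130 km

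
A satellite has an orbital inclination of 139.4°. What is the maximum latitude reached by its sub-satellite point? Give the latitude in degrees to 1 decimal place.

Retrograde orbit: the ground track reaches ±(180° − i) = ±(180 − 139.4) = ±40.6°.

40.6°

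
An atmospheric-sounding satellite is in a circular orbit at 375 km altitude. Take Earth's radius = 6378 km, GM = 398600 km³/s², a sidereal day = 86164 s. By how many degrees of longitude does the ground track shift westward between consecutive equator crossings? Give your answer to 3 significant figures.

23.1°

Semi-major axis a = 6378 + 375 = 6753 km. Period T = 2π√(a³/μ) = 2π√(6753³/398600) = 5522.8 s = 92.05 min.
During one orbit Earth rotates (5522.8 / 86164) × 360° = 23.07°.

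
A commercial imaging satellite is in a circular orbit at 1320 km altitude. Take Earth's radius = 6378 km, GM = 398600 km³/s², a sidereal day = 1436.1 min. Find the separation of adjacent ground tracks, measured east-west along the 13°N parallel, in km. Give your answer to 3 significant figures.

Semi-major axis a = 6378 + 1320 = 7698 km. Period T = 2π√(a³/μ) = 2π√(7698³/398600) = 6721.7 s = 112.03 min.
Node shift per orbit = (6721.7/86166) × 360° = 28.08°.
Equatorial spacing = 28.08 × 111.3 km/° = 3126 km.
At 13° latitude, spacing = 3126 × cos(13°) = 3046 km.

3050 km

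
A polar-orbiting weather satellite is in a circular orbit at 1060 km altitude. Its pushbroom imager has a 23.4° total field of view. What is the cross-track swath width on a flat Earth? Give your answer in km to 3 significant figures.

Half-angle = 23.4°/2 = 11.7°.
Swath width ≈ 2h·tan(θ/2) = 2 × 1060 × tan(11.7°) = 439.0 km.

439 km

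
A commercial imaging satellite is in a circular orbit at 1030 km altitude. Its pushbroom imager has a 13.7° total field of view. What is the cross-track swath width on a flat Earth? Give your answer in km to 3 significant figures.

Half-angle = 13.7°/2 = 6.85°.
Swath width ≈ 2h·tan(θ/2) = 2 × 1030 × tan(6.85°) = 247.5 km.

247 km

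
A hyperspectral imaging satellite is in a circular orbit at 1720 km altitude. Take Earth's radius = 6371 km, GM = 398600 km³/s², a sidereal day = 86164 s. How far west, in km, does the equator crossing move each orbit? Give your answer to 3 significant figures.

Semi-major axis a = 6371 + 1720 = 8091 km. Period T = 2π√(a³/μ) = 2π√(8091³/398600) = 7242.9 s = 120.72 min.
During one orbit Earth rotates (7242.9 / 86164) × 360° = 30.26°.
At the equator that is 30.26° × (2π·6371/360) km/° = 30.26 × 111.2 = 3365 km.

3360 km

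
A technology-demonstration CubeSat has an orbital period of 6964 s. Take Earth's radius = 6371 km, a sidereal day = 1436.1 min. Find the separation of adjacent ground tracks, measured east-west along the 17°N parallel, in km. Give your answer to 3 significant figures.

Node shift per orbit = (6964.0/86166) × 360° = 29.10°.
Equatorial spacing = 29.10 × 111.2 km/° = 3235 km.
At 17° latitude, spacing = 3235 × cos(17°) = 3094 km.

3090 km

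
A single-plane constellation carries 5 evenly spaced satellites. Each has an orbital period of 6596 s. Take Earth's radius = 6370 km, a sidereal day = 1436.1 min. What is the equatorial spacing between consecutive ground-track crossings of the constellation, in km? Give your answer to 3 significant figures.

613 km

Single-satellite node shift = (6596.0/86166) × 360° = 27.56°.
With 5 satellites evenly phased, successive equator crossings are 27.56/5 = 5.512° apart.
That is 5.512 × 111.2 = 613 km at the equator.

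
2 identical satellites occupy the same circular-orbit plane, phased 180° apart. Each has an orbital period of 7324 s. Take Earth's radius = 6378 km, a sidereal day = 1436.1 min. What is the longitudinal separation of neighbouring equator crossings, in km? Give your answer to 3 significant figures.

1700 km

Single-satellite node shift = (7324.0/86166) × 360° = 30.60°.
With 2 satellites evenly phased, successive equator crossings are 30.60/2 = 15.300° apart.
That is 15.300 × 111.3 = 1703 km at the equator.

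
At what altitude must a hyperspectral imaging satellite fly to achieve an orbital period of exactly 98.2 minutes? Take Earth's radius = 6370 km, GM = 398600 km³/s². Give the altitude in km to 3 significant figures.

681 km

T = 98.2 min = 5892.0 s.
From T = 2π√(a³/μ): a = (μ T²/4π²)^(1/3) = (398600 × 5892.0² / 4π²)^(1/3) = 7051 km.
Altitude h = a − R = 7051 − 6370 = 681 km.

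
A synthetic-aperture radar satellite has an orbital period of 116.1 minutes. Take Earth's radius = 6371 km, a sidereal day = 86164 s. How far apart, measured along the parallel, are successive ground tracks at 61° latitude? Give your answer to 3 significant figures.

T = 116.1 min = 6966.0 s.
Node shift per orbit = (6966.0/86164) × 360° = 29.10°.
Equatorial spacing = 29.10 × 111.2 km/° = 3236 km.
At 61° latitude, spacing = 3236 × cos(61°) = 1569 km.

1570 km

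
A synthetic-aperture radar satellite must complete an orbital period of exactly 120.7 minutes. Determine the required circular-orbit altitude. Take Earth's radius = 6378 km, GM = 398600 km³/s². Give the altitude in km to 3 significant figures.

1710 km

T = 120.7 min = 7242.0 s.
From T = 2π√(a³/μ): a = (μ T²/4π²)^(1/3) = (398600 × 7242.0² / 4π²)^(1/3) = 8090 km.
Altitude h = a − R = 8090 − 6378 = 1712 km.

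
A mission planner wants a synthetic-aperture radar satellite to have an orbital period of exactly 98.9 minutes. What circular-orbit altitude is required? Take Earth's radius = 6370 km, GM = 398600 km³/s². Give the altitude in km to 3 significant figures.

714 km

T = 98.9 min = 5934.0 s.
From T = 2π√(a³/μ): a = (μ T²/4π²)^(1/3) = (398600 × 5934.0² / 4π²)^(1/3) = 7084 km.
Altitude h = a − R = 7084 − 6370 = 714 km.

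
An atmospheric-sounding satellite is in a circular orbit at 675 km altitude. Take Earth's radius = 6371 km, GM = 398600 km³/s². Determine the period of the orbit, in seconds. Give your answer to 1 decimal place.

Semi-major axis a = 6371 + 675 = 7046 km. Period T = 2π√(a³/μ) = 2π√(7046³/398600) = 5886.1 s = 98.10 min.

5886.1 seconds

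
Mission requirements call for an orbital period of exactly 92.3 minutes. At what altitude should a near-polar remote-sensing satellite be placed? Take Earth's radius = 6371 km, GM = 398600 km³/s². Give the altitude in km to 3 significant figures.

T = 92.3 min = 5538.0 s.
From T = 2π√(a³/μ): a = (μ T²/4π²)^(1/3) = (398600 × 5538.0² / 4π²)^(1/3) = 6765 km.
Altitude h = a − R = 6765 − 6371 = 394 km.

394 km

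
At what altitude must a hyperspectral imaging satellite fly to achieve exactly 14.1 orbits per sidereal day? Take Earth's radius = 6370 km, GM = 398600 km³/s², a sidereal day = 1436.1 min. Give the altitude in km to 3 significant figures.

854 km

Required period T = 86166 / 14.1 = 6111.1 s.
From T = 2π√(a³/μ): a = (μ T²/4π²)^(1/3) = (398600 × 6111.1² / 4π²)^(1/3) = 7224 km.
Altitude h = a − R = 7224 − 6370 = 854 km.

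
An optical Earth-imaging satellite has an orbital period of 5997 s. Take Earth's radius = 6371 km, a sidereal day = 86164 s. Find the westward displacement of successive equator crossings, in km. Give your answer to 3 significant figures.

2790 km

During one orbit Earth rotates (5997.0 / 86164) × 360° = 25.06°.
At the equator that is 25.06° × (2π·6371/360) km/° = 25.06 × 111.2 = 2786 km.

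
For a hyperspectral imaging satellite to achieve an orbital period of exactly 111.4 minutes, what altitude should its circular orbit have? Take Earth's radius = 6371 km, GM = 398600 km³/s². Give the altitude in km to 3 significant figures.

T = 111.4 min = 6684.0 s.
From T = 2π√(a³/μ): a = (μ T²/4π²)^(1/3) = (398600 × 6684.0² / 4π²)^(1/3) = 7669 km.
Altitude h = a − R = 7669 − 6371 = 1298 km.

1300 km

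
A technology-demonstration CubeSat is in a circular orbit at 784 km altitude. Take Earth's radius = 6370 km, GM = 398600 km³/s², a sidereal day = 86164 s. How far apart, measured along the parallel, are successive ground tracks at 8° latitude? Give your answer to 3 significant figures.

2770 km

Semi-major axis a = 6370 + 784 = 7154 km. Period T = 2π√(a³/μ) = 2π√(7154³/398600) = 6021.9 s = 100.37 min.
Node shift per orbit = (6021.9/86164) × 360° = 25.16°.
Equatorial spacing = 25.16 × 111.2 km/° = 2797 km.
At 8° latitude, spacing = 2797 × cos(8°) = 2770 km.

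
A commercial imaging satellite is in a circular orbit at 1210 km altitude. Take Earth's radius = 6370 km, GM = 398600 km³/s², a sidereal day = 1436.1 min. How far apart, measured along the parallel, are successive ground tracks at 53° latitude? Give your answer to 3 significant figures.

1840 km

Semi-major axis a = 6370 + 1210 = 7580 km. Period T = 2π√(a³/μ) = 2π√(7580³/398600) = 6567.7 s = 109.46 min.
Node shift per orbit = (6567.7/86166) × 360° = 27.44°.
Equatorial spacing = 27.44 × 111.2 km/° = 3051 km.
At 53° latitude, spacing = 3051 × cos(53°) = 1836 km.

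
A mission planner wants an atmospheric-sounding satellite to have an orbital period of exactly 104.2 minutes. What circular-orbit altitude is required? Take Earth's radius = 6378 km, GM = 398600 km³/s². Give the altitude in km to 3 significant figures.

957 km

T = 104.2 min = 6252.0 s.
From T = 2π√(a³/μ): a = (μ T²/4π²)^(1/3) = (398600 × 6252.0² / 4π²)^(1/3) = 7335 km.
Altitude h = a − R = 7335 − 6378 = 957 km.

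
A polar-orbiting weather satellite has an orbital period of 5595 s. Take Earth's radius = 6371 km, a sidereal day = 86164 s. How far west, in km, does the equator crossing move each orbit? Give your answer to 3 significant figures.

During one orbit Earth rotates (5595.0 / 86164) × 360° = 23.38°.
At the equator that is 23.38° × (2π·6371/360) km/° = 23.38 × 111.2 = 2599 km.

2600 km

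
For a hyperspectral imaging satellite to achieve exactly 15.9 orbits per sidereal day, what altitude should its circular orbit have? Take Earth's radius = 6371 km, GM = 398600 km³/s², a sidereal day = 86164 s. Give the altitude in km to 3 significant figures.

297 km

Required period T = 86164 / 15.9 = 5419.1 s.
From T = 2π√(a³/μ): a = (μ T²/4π²)^(1/3) = (398600 × 5419.1² / 4π²)^(1/3) = 6668 km.
Altitude h = a − R = 6668 − 6371 = 297 km.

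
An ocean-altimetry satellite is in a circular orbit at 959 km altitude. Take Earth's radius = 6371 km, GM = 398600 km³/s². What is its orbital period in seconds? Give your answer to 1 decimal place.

6245.5 seconds

Semi-major axis a = 6371 + 959 = 7330 km. Period T = 2π√(a³/μ) = 2π√(7330³/398600) = 6245.5 s = 104.09 min.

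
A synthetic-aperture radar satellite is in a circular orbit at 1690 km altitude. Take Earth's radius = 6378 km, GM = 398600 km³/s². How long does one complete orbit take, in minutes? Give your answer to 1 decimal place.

120.2 min

Semi-major axis a = 6378 + 1690 = 8068 km. Period T = 2π√(a³/μ) = 2π√(8068³/398600) = 7212.1 s = 120.20 min.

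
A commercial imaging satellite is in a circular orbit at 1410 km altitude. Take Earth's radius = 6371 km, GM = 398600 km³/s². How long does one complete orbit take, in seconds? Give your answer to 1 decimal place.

6830.7 seconds

Semi-major axis a = 6371 + 1410 = 7781 km. Period T = 2π√(a³/μ) = 2π√(7781³/398600) = 6830.7 s = 113.84 min.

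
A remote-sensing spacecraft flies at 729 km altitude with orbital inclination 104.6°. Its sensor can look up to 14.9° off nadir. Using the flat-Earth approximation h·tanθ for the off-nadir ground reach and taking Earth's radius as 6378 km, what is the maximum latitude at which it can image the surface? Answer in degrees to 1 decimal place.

Retrograde orbit: the ground track reaches ±(180° − i) = ±(180 − 104.6) = ±75.4°.
Sensor half-swath on the ground ≈ 729·tan(14.9°) = 194 km = 1.74° of latitude.
Maximum observable latitude ≈ 75.4 + 1.74 = 77.1°.

77.1°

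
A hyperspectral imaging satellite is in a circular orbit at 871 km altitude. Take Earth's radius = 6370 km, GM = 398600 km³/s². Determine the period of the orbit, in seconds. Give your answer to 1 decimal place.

Semi-major axis a = 6370 + 871 = 7241 km. Period T = 2π√(a³/μ) = 2π√(7241³/398600) = 6132.1 s = 102.20 min.

6132.1 seconds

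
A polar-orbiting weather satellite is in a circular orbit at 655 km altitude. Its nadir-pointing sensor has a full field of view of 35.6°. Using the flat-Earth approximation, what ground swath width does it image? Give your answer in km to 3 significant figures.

421 km

Half-angle = 35.6°/2 = 17.8°.
Swath width ≈ 2h·tan(θ/2) = 2 × 655 × tan(17.8°) = 420.6 km.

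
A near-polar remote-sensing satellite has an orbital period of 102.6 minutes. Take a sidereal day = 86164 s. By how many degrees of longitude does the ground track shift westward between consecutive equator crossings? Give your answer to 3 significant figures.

25.7°

T = 102.6 min = 6156.0 s.
During one orbit Earth rotates (6156.0 / 86164) × 360° = 25.72°.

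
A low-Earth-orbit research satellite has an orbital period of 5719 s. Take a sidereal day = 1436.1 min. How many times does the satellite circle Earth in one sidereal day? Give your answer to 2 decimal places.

Orbits per sidereal day = 86166 / 5719.0 = 15.067.

15.07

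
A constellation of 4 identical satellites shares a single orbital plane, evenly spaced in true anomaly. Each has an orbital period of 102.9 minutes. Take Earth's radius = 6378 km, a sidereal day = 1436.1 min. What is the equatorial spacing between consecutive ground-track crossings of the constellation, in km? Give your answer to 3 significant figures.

718 km

T = 102.9 min = 6174.0 s.
Single-satellite node shift = (6174.0/86166) × 360° = 25.79°.
With 4 satellites evenly phased, successive equator crossings are 25.79/4 = 6.449° apart.
That is 6.449 × 111.3 = 718 km at the equator.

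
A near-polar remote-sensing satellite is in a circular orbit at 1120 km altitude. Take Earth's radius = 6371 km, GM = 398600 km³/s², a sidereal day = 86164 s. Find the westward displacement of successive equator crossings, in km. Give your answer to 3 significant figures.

Semi-major axis a = 6371 + 1120 = 7491 km. Period T = 2π√(a³/μ) = 2π√(7491³/398600) = 6452.4 s = 107.54 min.
During one orbit Earth rotates (6452.4 / 86164) × 360° = 26.96°.
At the equator that is 26.96° × (2π·6371/360) km/° = 26.96 × 111.2 = 2998 km.

3000 km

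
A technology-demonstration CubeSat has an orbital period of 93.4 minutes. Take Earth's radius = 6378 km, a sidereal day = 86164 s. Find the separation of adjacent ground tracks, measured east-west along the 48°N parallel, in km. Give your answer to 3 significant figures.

1740 km

T = 93.4 min = 5604.0 s.
Node shift per orbit = (5604.0/86164) × 360° = 23.41°.
Equatorial spacing = 23.41 × 111.3 km/° = 2606 km.
At 48° latitude, spacing = 2606 × cos(48°) = 1744 km.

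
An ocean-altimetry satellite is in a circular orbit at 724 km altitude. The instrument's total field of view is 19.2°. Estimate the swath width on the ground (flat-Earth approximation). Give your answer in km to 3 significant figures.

245 km

Half-angle = 19.2°/2 = 9.6°.
Swath width ≈ 2h·tan(θ/2) = 2 × 724 × tan(9.6°) = 244.9 km.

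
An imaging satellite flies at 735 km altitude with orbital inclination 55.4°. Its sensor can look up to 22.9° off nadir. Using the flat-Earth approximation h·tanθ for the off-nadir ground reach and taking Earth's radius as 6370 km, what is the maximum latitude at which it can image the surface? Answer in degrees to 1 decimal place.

58.2°

For a prograde orbit the ground track reaches latitude ±i = ±55.4°.
Sensor half-swath on the ground ≈ 735·tan(22.9°) = 310 km = 2.79° of latitude.
Maximum observable latitude ≈ 55.4 + 2.79 = 58.2°.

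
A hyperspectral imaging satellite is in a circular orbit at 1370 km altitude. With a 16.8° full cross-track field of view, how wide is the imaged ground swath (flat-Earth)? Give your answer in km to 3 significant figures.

405 km

Half-angle = 16.8°/2 = 8.4°.
Swath width ≈ 2h·tan(θ/2) = 2 × 1370 × tan(8.4°) = 404.6 km.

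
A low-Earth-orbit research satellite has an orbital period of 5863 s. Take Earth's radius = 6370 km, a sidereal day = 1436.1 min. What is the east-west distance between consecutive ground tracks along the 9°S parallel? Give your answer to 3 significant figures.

2690 km

Node shift per orbit = (5863.0/86166) × 360° = 24.50°.
Equatorial spacing = 24.50 × 111.2 km/° = 2723 km.
At 9° latitude, spacing = 2723 × cos(9°) = 2690 km.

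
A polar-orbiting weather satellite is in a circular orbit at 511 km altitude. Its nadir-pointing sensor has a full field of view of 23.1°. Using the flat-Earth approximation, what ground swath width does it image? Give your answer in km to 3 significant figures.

209 km

Half-angle = 23.1°/2 = 11.55°.
Swath width ≈ 2h·tan(θ/2) = 2 × 511 × tan(11.55°) = 208.9 km.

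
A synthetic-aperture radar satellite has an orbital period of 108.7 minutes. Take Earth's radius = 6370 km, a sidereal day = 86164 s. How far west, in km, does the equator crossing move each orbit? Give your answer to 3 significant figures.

3030 km

T = 108.7 min = 6522.0 s.
During one orbit Earth rotates (6522.0 / 86164) × 360° = 27.25°.
At the equator that is 27.25° × (2π·6370/360) km/° = 27.25 × 111.2 = 3030 km.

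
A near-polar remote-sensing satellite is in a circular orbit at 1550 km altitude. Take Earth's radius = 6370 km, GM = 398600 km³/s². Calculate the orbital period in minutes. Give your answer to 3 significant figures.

117 min

Semi-major axis a = 6370 + 1550 = 7920 km. Period T = 2π√(a³/μ) = 2π√(7920³/398600) = 7014.5 s = 116.91 min.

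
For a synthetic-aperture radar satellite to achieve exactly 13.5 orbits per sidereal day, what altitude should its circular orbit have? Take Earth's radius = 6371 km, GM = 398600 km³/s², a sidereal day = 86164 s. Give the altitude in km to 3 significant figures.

1070 km

Required period T = 86164 / 13.5 = 6382.5 s.
From T = 2π√(a³/μ): a = (μ T²/4π²)^(1/3) = (398600 × 6382.5² / 4π²)^(1/3) = 7437 km.
Altitude h = a − R = 7437 − 6371 = 1066 km.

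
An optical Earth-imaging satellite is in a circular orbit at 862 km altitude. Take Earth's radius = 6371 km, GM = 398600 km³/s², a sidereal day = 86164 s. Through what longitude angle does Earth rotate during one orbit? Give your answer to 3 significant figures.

25.6°

Semi-major axis a = 6371 + 862 = 7233 km. Period T = 2π√(a³/μ) = 2π√(7233³/398600) = 6121.9 s = 102.03 min.
During one orbit Earth rotates (6121.9 / 86164) × 360° = 25.58°.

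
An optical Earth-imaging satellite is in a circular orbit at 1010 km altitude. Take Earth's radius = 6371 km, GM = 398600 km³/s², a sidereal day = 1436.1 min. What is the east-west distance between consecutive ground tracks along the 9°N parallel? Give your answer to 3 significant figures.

2900 km

Semi-major axis a = 6371 + 1010 = 7381 km. Period T = 2π√(a³/μ) = 2π√(7381³/398600) = 6310.8 s = 105.18 min.
Node shift per orbit = (6310.8/86166) × 360° = 26.37°.
Equatorial spacing = 26.37 × 111.2 km/° = 2932 km.
At 9° latitude, spacing = 2932 × cos(9°) = 2896 km.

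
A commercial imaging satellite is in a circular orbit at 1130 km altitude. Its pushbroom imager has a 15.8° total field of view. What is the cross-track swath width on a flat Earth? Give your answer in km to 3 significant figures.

Half-angle = 15.8°/2 = 7.9°.
Swath width ≈ 2h·tan(θ/2) = 2 × 1130 × tan(7.9°) = 313.6 km.

314 km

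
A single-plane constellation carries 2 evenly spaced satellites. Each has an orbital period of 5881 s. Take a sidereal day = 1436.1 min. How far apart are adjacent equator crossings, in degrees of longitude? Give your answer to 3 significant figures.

Single-satellite node shift = (5881.0/86166) × 360° = 24.57°.
With 2 satellites evenly phased, successive equator crossings are 24.57/2 = 12.285° apart.

12.3°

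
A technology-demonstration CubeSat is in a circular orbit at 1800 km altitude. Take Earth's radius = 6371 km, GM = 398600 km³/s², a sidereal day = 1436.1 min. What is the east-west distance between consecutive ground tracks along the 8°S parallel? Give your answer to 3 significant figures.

3380 km

Semi-major axis a = 6371 + 1800 = 8171 km. Period T = 2π√(a³/μ) = 2π√(8171³/398600) = 7350.6 s = 122.51 min.
Node shift per orbit = (7350.6/86166) × 360° = 30.71°.
Equatorial spacing = 30.71 × 111.2 km/° = 3415 km.
At 8° latitude, spacing = 3415 × cos(8°) = 3382 km.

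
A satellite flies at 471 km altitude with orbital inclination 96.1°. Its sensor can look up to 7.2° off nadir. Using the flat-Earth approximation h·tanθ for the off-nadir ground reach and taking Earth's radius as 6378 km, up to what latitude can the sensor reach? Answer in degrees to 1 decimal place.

Retrograde orbit: the ground track reaches ±(180° − i) = ±(180 − 96.1) = ±83.9°.
Sensor half-swath on the ground ≈ 471·tan(7.2°) = 60 km = 0.53° of latitude.
Maximum observable latitude ≈ 83.9 + 0.53 = 84.4°.

84.4°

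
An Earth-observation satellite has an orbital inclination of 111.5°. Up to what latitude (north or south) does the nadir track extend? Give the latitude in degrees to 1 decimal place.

Retrograde orbit: the ground track reaches ±(180° − i) = ±(180 − 111.5) = ±68.5°.

68.5°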